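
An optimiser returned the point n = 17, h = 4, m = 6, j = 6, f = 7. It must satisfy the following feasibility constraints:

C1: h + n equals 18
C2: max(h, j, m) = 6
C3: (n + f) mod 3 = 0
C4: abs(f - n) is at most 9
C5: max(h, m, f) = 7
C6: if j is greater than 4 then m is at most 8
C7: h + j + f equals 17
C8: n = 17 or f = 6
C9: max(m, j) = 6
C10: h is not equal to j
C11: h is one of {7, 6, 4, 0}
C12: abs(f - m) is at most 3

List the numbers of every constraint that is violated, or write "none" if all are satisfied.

C1: h + n = 4 + 17 = 21, not 18  ✘
C2: max(4, 6, 6) = 6  ✔
C3: n + f = 24; 24 mod 3 = 0  ✔
C4: abs(7 - 17) = 10; 10 > 9, exceeds bound 9  ✘
C5: max(4, 6, 7) = 7  ✔
C6: j = 6 > 4, so we need m ≤ 8; m = 6 ≤ 8  ✔
C7: h + j + f = 4 + 6 + 7 = 17  ✔
C8: n = 17 = 17 (first disjunct)  ✔
C9: max(6, 6) = 6  ✔
C10: h = 4, j = 6; distinct  ✔
C11: h = 4 is in {7, 6, 4, 0}  ✔
C12: abs(7 - 6) = 1; 1 ≤ 3  ✔

The assignment fails constraints 1 and 4.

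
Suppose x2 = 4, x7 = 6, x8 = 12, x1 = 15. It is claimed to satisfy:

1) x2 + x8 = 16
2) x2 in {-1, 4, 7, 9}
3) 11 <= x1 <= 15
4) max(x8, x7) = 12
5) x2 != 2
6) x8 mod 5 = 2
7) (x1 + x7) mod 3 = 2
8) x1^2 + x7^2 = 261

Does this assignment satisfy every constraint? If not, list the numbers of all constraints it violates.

Constraint 7 is violated.

1) x2 + x8 = 4 + 12 = 16 — satisfied.
2) x2 = 4 is in {-1, 4, 7, 9} — satisfied.
3) x1 = 15 lies in [11, 15] — satisfied.
4) max(12, 6) = 12 — satisfied.
5) x2 = 4, and 4 ≠ 2 — satisfied.
6) 12 mod 5 = 2 — satisfied.
7) x1 + x7 = 21; 21 mod 3 = 0, not 2 — violated.
8) x1^2 + x7^2 = 15^2 + 6^2 = 225 + 36 = 261 — satisfied.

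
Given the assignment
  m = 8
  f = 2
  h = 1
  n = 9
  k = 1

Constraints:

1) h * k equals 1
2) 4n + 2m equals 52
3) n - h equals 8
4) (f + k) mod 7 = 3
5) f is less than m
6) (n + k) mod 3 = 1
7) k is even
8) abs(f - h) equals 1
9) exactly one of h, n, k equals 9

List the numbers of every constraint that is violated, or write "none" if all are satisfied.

1) h * k = 1 * 1 = 1  yes
2) 4n + 2m = 4(9) + 2(8) = 52  yes
3) n - h = 9 - 1 = 8  yes
4) f + k = 3; 3 mod 7 = 3  yes
5) f = 2, m = 8; 2 < 8  yes
6) n + k = 10; 10 mod 3 = 1  yes
7) k = 1 is odd  no
8) abs(2 - 1) = 1  yes
9) h=1, n=9, k=1; 1 of them equals 9  yes

Constraint 7 is violated.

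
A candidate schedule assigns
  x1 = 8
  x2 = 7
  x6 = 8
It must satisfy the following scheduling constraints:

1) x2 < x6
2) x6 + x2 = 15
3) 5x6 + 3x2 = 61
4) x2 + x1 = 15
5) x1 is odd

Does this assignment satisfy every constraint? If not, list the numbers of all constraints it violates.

No — constraint 5 is not satisfied.

1) x2 = 7, x6 = 8; 7 < 8 — OK.
2) x6 + x2 = 8 + 7 = 15 — OK.
3) 5x6 + 3x2 = 5(8) + 3(7) = 61 — OK.
4) x2 + x1 = 7 + 8 = 15 — OK.
5) x1 = 8 is even — violated.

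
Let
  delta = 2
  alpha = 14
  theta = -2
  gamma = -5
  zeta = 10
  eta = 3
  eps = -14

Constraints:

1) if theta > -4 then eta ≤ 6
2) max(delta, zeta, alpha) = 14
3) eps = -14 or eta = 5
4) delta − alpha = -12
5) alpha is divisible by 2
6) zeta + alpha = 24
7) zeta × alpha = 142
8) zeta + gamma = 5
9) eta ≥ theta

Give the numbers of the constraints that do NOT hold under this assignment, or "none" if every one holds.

1) theta = -2 > -4, so we need eta ≤ 6; eta = 3 ≤ 6  holds
2) max(2, 10, 14) = 14  holds
3) eps = -14 = -14 (first disjunct)  holds
4) delta − alpha = 2 − 14 = -12  holds
5) 14 / 2 = 7, so 2 divides 14  holds
6) zeta + alpha = 10 + 14 = 24  holds
7) zeta × alpha = 10 × 14 = 140, not 142  fails
8) zeta + gamma = 10 + (-5) = 5  holds
9) eta = 3, theta = -2; 3 ≥ -2  holds

Violated: 7.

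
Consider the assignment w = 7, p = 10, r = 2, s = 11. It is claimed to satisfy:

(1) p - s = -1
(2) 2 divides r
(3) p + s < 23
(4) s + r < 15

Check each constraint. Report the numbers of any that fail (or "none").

None — every constraint holds.

(1) p - s = 10 - 11 = -1  ✔
(2) 2 / 2 = 1, so 2 divides 2  ✔
(3) p + s = 10 + 11 = 21; 21 < 23  ✔
(4) s + r = 11 + 2 = 13; 13 < 15  ✔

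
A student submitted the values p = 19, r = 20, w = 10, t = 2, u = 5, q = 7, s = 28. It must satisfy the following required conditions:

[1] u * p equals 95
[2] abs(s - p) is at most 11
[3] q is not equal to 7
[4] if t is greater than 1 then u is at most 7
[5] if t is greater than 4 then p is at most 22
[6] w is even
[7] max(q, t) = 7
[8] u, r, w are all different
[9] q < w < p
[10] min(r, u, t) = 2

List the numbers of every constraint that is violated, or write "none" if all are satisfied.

[1] u * p = 5 * 19 = 95  yes
[2] abs(28 - 19) = 9; 9 ≤ 11  yes
[3] q = 7, but 7 is required to differ  no
[4] t = 2 > 1, so we need u ≤ 7; u = 5 ≤ 7  yes
[5] t = 2, not > 4; antecedent false, conditional vacuously true  yes
[6] w = 10 is even  yes
[7] max(7, 2) = 7  yes
[8] values 5, 20, 10 are pairwise distinct  yes
[9] values 7 < 10 < 19  yes
[10] min(20, 5, 2) = 2  yes

No — constraint 3 is not satisfied.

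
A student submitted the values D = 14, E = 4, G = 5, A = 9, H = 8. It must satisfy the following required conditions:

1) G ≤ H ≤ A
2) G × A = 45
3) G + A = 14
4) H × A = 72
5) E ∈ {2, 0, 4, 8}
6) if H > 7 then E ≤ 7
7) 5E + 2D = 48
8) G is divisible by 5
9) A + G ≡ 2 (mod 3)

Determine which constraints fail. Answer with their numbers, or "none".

1) values 5 ≤ 8 ≤ 9  true
2) G × A = 5 × 9 = 45  true
3) G + A = 5 + 9 = 14  true
4) H × A = 8 × 9 = 72  true
5) E = 4 is in {2, 0, 4, 8}  true
6) H = 8 > 7, so we need E ≤ 7; E = 4 ≤ 7  true
7) 5E + 2D = 5(4) + 2(14) = 48  true
8) 5 / 5 = 1, so 5 divides 5  true
9) A + G = 14; 14 mod 3 = 2  true

All constraints are satisfied.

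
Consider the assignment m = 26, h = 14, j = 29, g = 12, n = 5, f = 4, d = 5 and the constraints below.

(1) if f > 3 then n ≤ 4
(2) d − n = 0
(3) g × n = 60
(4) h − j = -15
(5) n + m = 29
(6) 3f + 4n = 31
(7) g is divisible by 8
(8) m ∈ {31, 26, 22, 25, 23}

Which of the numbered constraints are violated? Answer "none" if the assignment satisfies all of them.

Constraints 1, 5, 6, and 7 are violated.

(1) f = 4 > 3, so we need n ≤ 4; but n = 5 > 4  ✗
(2) d − n = 5 − 5 = 0  ✓
(3) g × n = 12 × 5 = 60  ✓
(4) h − j = 14 − 29 = -15  ✓
(5) n + m = 5 + 26 = 31, not 29  ✗
(6) 3f + 4n = 3(4) + 4(5) = 32, not 31  ✗
(7) 12 = 8×1 + 4, so 8 does not divide 12  ✗
(8) m = 26 is in {31, 26, 22, 25, 23}  ✓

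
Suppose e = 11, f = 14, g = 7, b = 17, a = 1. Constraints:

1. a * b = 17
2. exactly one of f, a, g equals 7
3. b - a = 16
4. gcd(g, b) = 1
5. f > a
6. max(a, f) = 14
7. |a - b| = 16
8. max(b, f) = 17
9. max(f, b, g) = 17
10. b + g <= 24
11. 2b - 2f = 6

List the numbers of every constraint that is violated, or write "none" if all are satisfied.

All constraints are satisfied.

1. a * b = 1 * 17 = 17  ✓
2. f=14, a=1, g=7; 1 of them equals 7  ✓
3. b - a = 17 - 1 = 16  ✓
4. gcd(7, 17) = 1  ✓
5. f = 14, a = 1; 14 > 1  ✓
6. max(1, 14) = 14  ✓
7. |1 - 17| = 16  ✓
8. max(17, 14) = 17  ✓
9. max(14, 17, 7) = 17  ✓
10. b + g = 17 + 7 = 24; 24 ≤ 24  ✓
11. 2b - 2f = 2(17) - 2(14) = 6  ✓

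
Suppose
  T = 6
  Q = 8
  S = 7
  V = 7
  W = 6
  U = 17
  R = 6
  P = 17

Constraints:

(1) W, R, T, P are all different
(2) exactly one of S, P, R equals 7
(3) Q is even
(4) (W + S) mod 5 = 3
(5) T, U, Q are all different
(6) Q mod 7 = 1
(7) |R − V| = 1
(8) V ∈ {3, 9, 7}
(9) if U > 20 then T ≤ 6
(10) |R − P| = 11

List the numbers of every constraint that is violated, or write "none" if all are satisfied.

The assignment fails constraint 1.

(1) W = R = 6, not all different  no
(2) S=7, P=17, R=6; 1 of them equals 7  yes
(3) Q = 8 is even  yes
(4) W + S = 13; 13 mod 5 = 3  yes
(5) values 6, 17, 8 are pairwise distinct  yes
(6) 8 mod 7 = 1  yes
(7) |6 − 7| = 1  yes
(8) V = 7 is in {3, 9, 7}  yes
(9) U = 17, not > 20; antecedent false, conditional vacuously true  yes
(10) |6 − 17| = 11  yes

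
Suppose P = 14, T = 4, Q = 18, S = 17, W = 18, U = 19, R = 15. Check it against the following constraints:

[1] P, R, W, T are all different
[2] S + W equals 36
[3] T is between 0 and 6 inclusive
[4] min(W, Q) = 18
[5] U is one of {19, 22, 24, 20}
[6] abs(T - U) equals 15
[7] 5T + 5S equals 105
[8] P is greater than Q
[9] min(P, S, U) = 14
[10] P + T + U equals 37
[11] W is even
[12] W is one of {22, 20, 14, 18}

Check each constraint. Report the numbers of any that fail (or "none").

Constraints 2 and 8 do not hold.

[1] values 14, 15, 18, 4 are pairwise distinct — satisfied.
[2] S + W = 17 + 18 = 35, not 36 — violated.
[3] T = 4 lies in [0, 6] — satisfied.
[4] min(18, 18) = 18 — satisfied.
[5] U = 19 is in {19, 22, 24, 20} — satisfied.
[6] abs(4 - 19) = 15 — satisfied.
[7] 5T + 5S = 5(4) + 5(17) = 105 — satisfied.
[8] P = 14, Q = 18; 14 ≤ 18 (want >) — violated.
[9] min(14, 17, 19) = 14 — satisfied.
[10] P + T + U = 14 + 4 + 19 = 37 — satisfied.
[11] W = 18 is even — satisfied.
[12] W = 18 is in {22, 20, 14, 18} — satisfied.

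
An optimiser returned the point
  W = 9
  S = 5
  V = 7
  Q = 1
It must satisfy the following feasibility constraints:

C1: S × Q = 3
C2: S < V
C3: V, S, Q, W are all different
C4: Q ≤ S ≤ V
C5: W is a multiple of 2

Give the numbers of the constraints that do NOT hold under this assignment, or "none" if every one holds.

Constraints 1, 5 are violated.

C1: S × Q = 5 × 1 = 5, not 3  false
C2: S = 5, V = 7; 5 < 7  true
C3: values 7, 5, 1, 9 are pairwise distinct  true
C4: values 1 ≤ 5 ≤ 7  true
C5: 9 = 2×4 + 1, so 2 does not divide 9  false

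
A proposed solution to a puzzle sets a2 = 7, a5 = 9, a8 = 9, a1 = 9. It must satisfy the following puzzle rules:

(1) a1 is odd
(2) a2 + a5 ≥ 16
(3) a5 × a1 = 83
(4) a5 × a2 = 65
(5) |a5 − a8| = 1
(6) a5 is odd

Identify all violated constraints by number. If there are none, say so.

Constraints 3, 4, and 5 do not hold.

(1) a1 = 9 is odd — holds.
(2) a2 + a5 = 7 + 9 = 16; 16 ≥ 16 — holds.
(3) a5 × a1 = 9 × 9 = 81, not 83 — does not hold.
(4) a5 × a2 = 9 × 7 = 63, not 65 — does not hold.
(5) |9 − 9| = 0, not 1 — does not hold.
(6) a5 = 9 is odd — holds.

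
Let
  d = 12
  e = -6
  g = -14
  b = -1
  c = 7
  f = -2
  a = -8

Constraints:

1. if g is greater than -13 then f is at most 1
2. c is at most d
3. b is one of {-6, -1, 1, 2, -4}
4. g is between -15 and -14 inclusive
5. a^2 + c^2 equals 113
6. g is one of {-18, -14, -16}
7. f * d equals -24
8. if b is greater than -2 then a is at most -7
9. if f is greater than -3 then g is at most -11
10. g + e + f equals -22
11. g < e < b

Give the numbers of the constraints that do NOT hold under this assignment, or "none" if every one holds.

Yes — all constraints hold.

1. g = -14, not > -13; antecedent false, conditional vacuously true — holds.
2. c = 7, d = 12; 7 ≤ 12 — holds.
3. b = -1 is in {-6, -1, 1, 2, -4} — holds.
4. g = -14 lies in [-15, -14] — holds.
5. a^2 + c^2 = (-8)^2 + 7^2 = 64 + 49 = 113 — holds.
6. g = -14 is in {-18, -14, -16} — holds.
7. f * d = -2 * 12 = -24 — holds.
8. b = -1 > -2, so we need a ≤ -7; a = -8 ≤ -7 — holds.
9. f = -2 > -3, so we need g ≤ -11; g = -14 ≤ -11 — holds.
10. g + e + f = -14 + (-6) + (-2) = -22 — holds.
11. values -14 < -6 < -1 — holds.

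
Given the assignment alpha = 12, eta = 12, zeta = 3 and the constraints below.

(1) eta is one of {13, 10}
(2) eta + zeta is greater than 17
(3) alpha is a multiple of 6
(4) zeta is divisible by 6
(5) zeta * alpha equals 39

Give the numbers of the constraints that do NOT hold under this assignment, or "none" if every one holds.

(1) eta = 12 is not in {13, 10} — violated.
(2) eta + zeta = 12 + 3 = 15; 15 ≤ 17, bound 17 not met — violated.
(3) 12 / 6 = 2, so 6 divides 12 — satisfied.
(4) 3 = 6*0 + 3, so 6 does not divide 3 — violated.
(5) zeta * alpha = 3 * 12 = 36, not 39 — violated.

Violated: 1, 2, 4, and 5.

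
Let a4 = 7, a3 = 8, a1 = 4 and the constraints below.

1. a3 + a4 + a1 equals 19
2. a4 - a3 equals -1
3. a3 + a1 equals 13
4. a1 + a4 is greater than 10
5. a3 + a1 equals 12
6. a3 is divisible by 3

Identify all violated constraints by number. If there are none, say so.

1. a3 + a4 + a1 = 8 + 7 + 4 = 19  ✔
2. a4 - a3 = 7 - 8 = -1  ✔
3. a3 + a1 = 8 + 4 = 12, not 13  ✘
4. a1 + a4 = 4 + 7 = 11; 11 > 10  ✔
5. a3 + a1 = 8 + 4 = 12  ✔
6. 8 = 3*2 + 2, so 3 does not divide 8  ✘

The assignment fails constraints 3 and 6.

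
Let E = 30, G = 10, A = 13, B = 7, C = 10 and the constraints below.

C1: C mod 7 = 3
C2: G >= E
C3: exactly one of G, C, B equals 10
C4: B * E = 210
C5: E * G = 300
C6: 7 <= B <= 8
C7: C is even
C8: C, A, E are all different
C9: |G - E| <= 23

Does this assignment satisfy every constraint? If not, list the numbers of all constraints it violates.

Constraints 2 and 3 do not hold.

C1: 10 mod 7 = 3 — holds.
C2: G = 10, E = 30; 10 < 30 (want ≥) — fails.
C3: G=10, C=10, B=7; 2 of them equal 10, not exactly one — fails.
C4: B * E = 7 * 30 = 210 — holds.
C5: E * G = 30 * 10 = 300 — holds.
C6: B = 7 lies in [7, 8] — holds.
C7: C = 10 is even — holds.
C8: values 10, 13, 30 are pairwise distinct — holds.
C9: |10 - 30| = 20; 20 ≤ 23 — holds.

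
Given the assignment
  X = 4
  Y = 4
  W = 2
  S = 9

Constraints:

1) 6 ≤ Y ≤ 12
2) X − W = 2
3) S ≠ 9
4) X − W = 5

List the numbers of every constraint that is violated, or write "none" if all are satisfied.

The assignment fails constraints 1, 3, and 4.

1) Y = 4 is outside [6, 12]  fails
2) X − W = 4 − 2 = 2  holds
3) S = 9, but 9 is required to differ  fails
4) X − W = 4 − 2 = 2, not 5  fails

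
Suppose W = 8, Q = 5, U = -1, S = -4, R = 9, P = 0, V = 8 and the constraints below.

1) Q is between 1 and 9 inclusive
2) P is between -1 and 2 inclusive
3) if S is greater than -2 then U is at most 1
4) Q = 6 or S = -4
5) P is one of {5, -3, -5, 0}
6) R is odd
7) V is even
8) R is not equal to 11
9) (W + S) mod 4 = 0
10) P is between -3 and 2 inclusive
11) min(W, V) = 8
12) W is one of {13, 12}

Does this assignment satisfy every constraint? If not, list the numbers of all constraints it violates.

1) Q = 5 lies in [1, 9] — OK.
2) P = 0 lies in [-1, 2] — OK.
3) S = -4, not > -2; antecedent false, conditional vacuously true — OK.
4) Q = 5 ≠ 6, but S = -4 = -4 (second disjunct) — OK.
5) P = 0 is in {5, -3, -5, 0} — OK.
6) R = 9 is odd — OK.
7) V = 8 is even — OK.
8) R = 9, and 9 ≠ 11 — OK.
9) W + S = 4; 4 mod 4 = 0 — OK.
10) P = 0 lies in [-3, 2] — OK.
11) min(8, 8) = 8 — OK.
12) W = 8 is not in {13, 12} — violated.

Violated: 12.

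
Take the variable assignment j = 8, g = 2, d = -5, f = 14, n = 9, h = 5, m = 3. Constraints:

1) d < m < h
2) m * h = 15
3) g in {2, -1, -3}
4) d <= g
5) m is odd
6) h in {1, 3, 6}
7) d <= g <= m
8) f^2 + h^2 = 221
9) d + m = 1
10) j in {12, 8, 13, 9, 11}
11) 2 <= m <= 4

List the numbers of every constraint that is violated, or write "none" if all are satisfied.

No — constraints 6 and 9 are not satisfied.

1) values -5 < 3 < 5 — satisfied.
2) m * h = 3 * 5 = 15 — satisfied.
3) g = 2 is in {2, -1, -3} — satisfied.
4) d = -5, g = 2; -5 ≤ 2 — satisfied.
5) m = 3 is odd — satisfied.
6) h = 5 is not in {1, 3, 6} — violated.
7) values -5 <= 2 <= 3 — satisfied.
8) f^2 + h^2 = 14^2 + 5^2 = 196 + 25 = 221 — satisfied.
9) d + m = -5 + 3 = -2, not 1 — violated.
10) j = 8 is in {12, 8, 13, 9, 11} — satisfied.
11) m = 3 lies in [2, 4] — satisfied.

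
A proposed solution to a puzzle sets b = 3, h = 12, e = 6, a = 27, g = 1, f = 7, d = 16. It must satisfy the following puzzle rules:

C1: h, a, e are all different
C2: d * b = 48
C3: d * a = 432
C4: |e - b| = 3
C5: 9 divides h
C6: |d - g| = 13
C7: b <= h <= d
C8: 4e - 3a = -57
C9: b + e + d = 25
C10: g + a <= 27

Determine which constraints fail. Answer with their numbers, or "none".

C1: values 12, 27, 6 are pairwise distinct  ✓
C2: d * b = 16 * 3 = 48  ✓
C3: d * a = 16 * 27 = 432  ✓
C4: |6 - 3| = 3  ✓
C5: 12 = 9*1 + 3, so 9 does not divide 12  ✗
C6: |16 - 1| = 15, not 13  ✗
C7: values 3 <= 12 <= 16  ✓
C8: 4e - 3a = 4(6) - 3(27) = -57  ✓
C9: b + e + d = 3 + 6 + 16 = 25  ✓
C10: g + a = 1 + 27 = 28; 28 > 27, bound 27 not met  ✗

The assignment fails constraints 5, 6, and 10.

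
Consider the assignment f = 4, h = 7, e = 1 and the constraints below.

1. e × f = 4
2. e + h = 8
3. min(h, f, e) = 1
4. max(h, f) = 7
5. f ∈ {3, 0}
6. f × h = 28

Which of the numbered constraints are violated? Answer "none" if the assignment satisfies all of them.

Violated: 5.

1. e × f = 1 × 4 = 4 — satisfied.
2. e + h = 1 + 7 = 8 — satisfied.
3. min(7, 4, 1) = 1 — satisfied.
4. max(7, 4) = 7 — satisfied.
5. f = 4 is not in {3, 0} — violated.
6. f × h = 4 × 7 = 28 — satisfied.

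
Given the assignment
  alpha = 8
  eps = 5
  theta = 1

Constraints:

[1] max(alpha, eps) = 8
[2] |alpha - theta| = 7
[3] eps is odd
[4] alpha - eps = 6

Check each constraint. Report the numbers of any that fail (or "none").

[1] max(8, 5) = 8 — holds.
[2] |8 - 1| = 7 — holds.
[3] eps = 5 is odd — holds.
[4] alpha - eps = 8 - 5 = 3, not 6 — does not hold.

Constraint 4 is violated.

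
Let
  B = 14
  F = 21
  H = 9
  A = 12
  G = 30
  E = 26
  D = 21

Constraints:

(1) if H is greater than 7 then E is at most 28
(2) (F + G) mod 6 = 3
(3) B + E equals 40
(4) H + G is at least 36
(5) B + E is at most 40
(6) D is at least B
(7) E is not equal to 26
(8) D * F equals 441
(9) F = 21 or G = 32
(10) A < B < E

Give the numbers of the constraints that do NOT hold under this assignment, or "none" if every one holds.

(1) H = 9 > 7, so we need E ≤ 28; E = 26 ≤ 28 — holds.
(2) F + G = 51; 51 mod 6 = 3 — holds.
(3) B + E = 14 + 26 = 40 — holds.
(4) H + G = 9 + 30 = 39; 39 ≥ 36 — holds.
(5) B + E = 14 + 26 = 40; 40 ≤ 40 — holds.
(6) D = 21, B = 14; 21 ≥ 14 — holds.
(7) E = 26, but 26 is required to differ — does not hold.
(8) D * F = 21 * 21 = 441 — holds.
(9) F = 21 = 21 (first disjunct) — holds.
(10) values 12 < 14 < 26 — holds.

No — constraint 7 is not satisfied.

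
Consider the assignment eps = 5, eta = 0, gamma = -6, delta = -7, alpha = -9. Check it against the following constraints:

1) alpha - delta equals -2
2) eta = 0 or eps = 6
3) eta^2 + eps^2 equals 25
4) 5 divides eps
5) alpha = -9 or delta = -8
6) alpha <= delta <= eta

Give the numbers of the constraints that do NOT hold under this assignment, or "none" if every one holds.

1) alpha - delta = -9 - (-7) = -2 — holds.
2) eta = 0 = 0 (first disjunct) — holds.
3) eta^2 + eps^2 = 0^2 + 5^2 = 0 + 25 = 25 — holds.
4) 5 / 5 = 1, so 5 divides 5 — holds.
5) alpha = -9 = -9 (first disjunct) — holds.
6) values -9 <= -7 <= 0 — holds.

No violations.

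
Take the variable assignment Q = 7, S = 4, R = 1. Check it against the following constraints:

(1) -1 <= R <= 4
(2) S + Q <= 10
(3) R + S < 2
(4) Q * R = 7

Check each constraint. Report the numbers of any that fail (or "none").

The assignment fails constraints 2 and 3.

(1) R = 1 lies in [-1, 4]  ✓
(2) S + Q = 4 + 7 = 11; 11 > 10, bound 10 not met  ✗
(3) R + S = 1 + 4 = 5; 5 ≥ 2, bound 2 not met  ✗
(4) Q * R = 7 * 1 = 7  ✓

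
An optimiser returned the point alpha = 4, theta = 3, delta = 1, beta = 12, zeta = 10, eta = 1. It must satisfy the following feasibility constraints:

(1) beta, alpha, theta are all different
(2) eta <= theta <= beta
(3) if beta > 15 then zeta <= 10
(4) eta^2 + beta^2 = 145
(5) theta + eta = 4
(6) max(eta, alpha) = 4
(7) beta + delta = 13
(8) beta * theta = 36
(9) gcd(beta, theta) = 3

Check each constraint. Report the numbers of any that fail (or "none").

None — every constraint holds.

(1) values 12, 4, 3 are pairwise distinct — holds.
(2) values 1 <= 3 <= 12 — holds.
(3) beta = 12, not > 15; antecedent false, conditional vacuously true — holds.
(4) eta^2 + beta^2 = 1^2 + 12^2 = 1 + 144 = 145 — holds.
(5) theta + eta = 3 + 1 = 4 — holds.
(6) max(1, 4) = 4 — holds.
(7) beta + delta = 12 + 1 = 13 — holds.
(8) beta * theta = 12 * 3 = 36 — holds.
(9) gcd(12, 3) = 3 — holds.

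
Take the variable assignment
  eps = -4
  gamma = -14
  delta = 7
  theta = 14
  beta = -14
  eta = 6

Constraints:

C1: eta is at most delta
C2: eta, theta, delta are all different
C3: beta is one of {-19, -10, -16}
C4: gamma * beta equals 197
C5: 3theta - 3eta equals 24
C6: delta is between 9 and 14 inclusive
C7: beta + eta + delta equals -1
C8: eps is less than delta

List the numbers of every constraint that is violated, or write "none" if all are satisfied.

Constraints 3, 4, 6 do not hold.

C1: eta = 6, delta = 7; 6 ≤ 7 — holds.
C2: values 6, 14, 7 are pairwise distinct — holds.
C3: beta = -14 is not in {-19, -10, -16} — fails.
C4: gamma * beta = -14 * (-14) = 196, not 197 — fails.
C5: 3theta - 3eta = 3(14) - 3(6) = 24 — holds.
C6: delta = 7 is outside [9, 14] — fails.
C7: beta + eta + delta = -14 + 6 + 7 = -1 — holds.
C8: eps = -4, delta = 7; -4 < 7 — holds.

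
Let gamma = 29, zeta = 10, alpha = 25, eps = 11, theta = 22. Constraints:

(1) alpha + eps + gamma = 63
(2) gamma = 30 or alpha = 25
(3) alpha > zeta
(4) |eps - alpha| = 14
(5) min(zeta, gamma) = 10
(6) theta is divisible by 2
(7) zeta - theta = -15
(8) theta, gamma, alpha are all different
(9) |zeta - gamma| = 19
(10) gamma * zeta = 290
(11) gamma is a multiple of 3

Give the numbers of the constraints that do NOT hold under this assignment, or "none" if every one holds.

Violated: 1, 7, and 11.

(1) alpha + eps + gamma = 25 + 11 + 29 = 65, not 63 — violated.
(2) gamma = 29 ≠ 30, but alpha = 25 = 25 (second disjunct) — satisfied.
(3) alpha = 25, zeta = 10; 25 > 10 — satisfied.
(4) |11 - 25| = 14 — satisfied.
(5) min(10, 29) = 10 — satisfied.
(6) 22 / 2 = 11, so 2 divides 22 — satisfied.
(7) zeta - theta = 10 - 22 = -12, not -15 — violated.
(8) values 22, 29, 25 are pairwise distinct — satisfied.
(9) |10 - 29| = 19 — satisfied.
(10) gamma * zeta = 29 * 10 = 290 — satisfied.
(11) 29 = 3*9 + 2, so 3 does not divide 29 — violated.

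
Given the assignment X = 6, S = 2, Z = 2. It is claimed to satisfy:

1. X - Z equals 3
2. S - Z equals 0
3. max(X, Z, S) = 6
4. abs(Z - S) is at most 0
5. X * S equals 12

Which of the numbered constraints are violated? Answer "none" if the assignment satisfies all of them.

The assignment fails constraint 1.

1. X - Z = 6 - 2 = 4, not 3  ✘
2. S - Z = 2 - 2 = 0  ✔
3. max(6, 2, 2) = 6  ✔
4. abs(2 - 2) = 0; 0 ≤ 0  ✔
5. X * S = 6 * 2 = 12  ✔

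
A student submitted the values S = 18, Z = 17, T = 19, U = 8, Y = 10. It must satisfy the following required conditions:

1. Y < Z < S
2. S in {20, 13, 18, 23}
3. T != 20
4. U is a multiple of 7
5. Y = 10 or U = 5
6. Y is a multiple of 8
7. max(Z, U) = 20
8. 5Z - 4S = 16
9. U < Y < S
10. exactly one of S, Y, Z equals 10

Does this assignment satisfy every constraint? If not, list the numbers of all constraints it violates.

1. values 10 < 17 < 18 — OK.
2. S = 18 is in {20, 13, 18, 23} — OK.
3. T = 19, and 19 ≠ 20 — OK.
4. 8 = 7*1 + 1, so 7 does not divide 8 — violated.
5. Y = 10 = 10 (first disjunct) — OK.
6. 10 = 8*1 + 2, so 8 does not divide 10 — violated.
7. max(17, 8) = 17, not 20 — violated.
8. 5Z - 4S = 5(17) - 4(18) = 13, not 16 — violated.
9. values 8 < 10 < 18 — OK.
10. S=18, Y=10, Z=17; 1 of them equals 10 — OK.

The assignment fails constraints 4, 6, 7, and 8.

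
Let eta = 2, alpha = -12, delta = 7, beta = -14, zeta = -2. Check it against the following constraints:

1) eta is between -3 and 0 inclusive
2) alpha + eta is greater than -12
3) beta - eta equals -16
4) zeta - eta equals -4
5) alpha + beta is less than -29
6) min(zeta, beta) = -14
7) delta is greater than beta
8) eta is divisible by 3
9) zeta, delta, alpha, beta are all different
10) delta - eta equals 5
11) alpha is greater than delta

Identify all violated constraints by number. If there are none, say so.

The assignment fails constraints 1, 5, 8, and 11.

1) eta = 2 is outside [-3, 0]  false
2) alpha + eta = -12 + 2 = -10; -10 > -12  true
3) beta - eta = -14 - 2 = -16  true
4) zeta - eta = -2 - 2 = -4  true
5) alpha + beta = -12 + (-14) = -26; -26 ≥ -29, bound -29 not met  false
6) min(-2, -14) = -14  true
7) delta = 7, beta = -14; 7 > -14  true
8) 2 = 3*0 + 2, so 3 does not divide 2  false
9) values -2, 7, -12, -14 are pairwise distinct  true
10) delta - eta = 7 - 2 = 5  true
11) alpha = -12, delta = 7; -12 ≤ 7 (want >)  false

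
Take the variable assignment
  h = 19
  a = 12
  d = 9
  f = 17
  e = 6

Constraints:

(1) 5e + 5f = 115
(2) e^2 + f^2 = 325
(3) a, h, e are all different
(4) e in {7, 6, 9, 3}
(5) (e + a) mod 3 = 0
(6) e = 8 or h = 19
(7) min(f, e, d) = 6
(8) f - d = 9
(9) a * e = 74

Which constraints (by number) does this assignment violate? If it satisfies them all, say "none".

Constraints 8, 9 are violated.

(1) 5e + 5f = 5(6) + 5(17) = 115 — OK.
(2) e^2 + f^2 = 6^2 + 17^2 = 36 + 289 = 325 — OK.
(3) values 12, 19, 6 are pairwise distinct — OK.
(4) e = 6 is in {7, 6, 9, 3} — OK.
(5) e + a = 18; 18 mod 3 = 0 — OK.
(6) e = 6 ≠ 8, but h = 19 = 19 (second disjunct) — OK.
(7) min(17, 6, 9) = 6 — OK.
(8) f - d = 17 - 9 = 8, not 9 — violated.
(9) a * e = 12 * 6 = 72, not 74 — violated.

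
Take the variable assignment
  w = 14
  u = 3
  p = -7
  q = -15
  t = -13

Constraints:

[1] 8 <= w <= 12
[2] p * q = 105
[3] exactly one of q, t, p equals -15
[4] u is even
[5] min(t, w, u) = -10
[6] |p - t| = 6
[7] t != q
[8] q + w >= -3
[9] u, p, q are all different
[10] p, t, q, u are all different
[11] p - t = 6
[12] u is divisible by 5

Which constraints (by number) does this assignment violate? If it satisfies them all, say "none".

Constraints 1, 4, 5, and 12 do not hold.

[1] w = 14 is outside [8, 12] — does not hold.
[2] p * q = -7 * (-15) = 105 — holds.
[3] q=-15, t=-13, p=-7; 1 of them equals -15 — holds.
[4] u = 3 is odd — does not hold.
[5] min(-13, 14, 3) = -13, not -10 — does not hold.
[6] |-7 - (-13)| = 6 — holds.
[7] t = -13, q = -15; distinct — holds.
[8] q + w = -15 + 14 = -1; -1 ≥ -3 — holds.
[9] values 3, -7, -15 are pairwise distinct — holds.
[10] values -7, -13, -15, 3 are pairwise distinct — holds.
[11] p - t = -7 - (-13) = 6 — holds.
[12] 3 = 5*0 + 3, so 5 does not divide 3 — does not hold.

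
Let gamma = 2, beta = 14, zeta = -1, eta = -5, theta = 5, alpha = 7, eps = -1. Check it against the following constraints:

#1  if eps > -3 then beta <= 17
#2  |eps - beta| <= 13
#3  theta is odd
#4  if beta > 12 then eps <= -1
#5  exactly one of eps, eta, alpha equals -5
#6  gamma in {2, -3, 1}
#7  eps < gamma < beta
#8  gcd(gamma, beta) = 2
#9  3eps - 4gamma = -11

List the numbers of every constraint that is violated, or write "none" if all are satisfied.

No — constraint 2 is not satisfied.

#1 eps = -1 > -3, so we need beta ≤ 17; beta = 14 ≤ 17 — OK.
#2 |-1 - 14| = 15; 15 > 13, exceeds bound 13 — violated.
#3 theta = 5 is odd — OK.
#4 beta = 14 > 12, so we need eps ≤ -1; eps = -1 ≤ -1 — OK.
#5 eps=-1, eta=-5, alpha=7; 1 of them equals -5 — OK.
#6 gamma = 2 is in {2, -3, 1} — OK.
#7 values -1 < 2 < 14 — OK.
#8 gcd(2, 14) = 2 — OK.
#9 3eps - 4gamma = 3(-1) - 4(2) = -11 — OK.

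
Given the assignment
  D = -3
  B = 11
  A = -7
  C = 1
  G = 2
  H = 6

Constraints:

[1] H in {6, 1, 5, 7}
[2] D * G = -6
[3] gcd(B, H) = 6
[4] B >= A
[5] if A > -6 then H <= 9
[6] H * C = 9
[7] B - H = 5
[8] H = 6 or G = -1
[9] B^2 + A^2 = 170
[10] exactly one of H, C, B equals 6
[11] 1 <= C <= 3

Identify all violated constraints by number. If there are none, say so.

[1] H = 6 is in {6, 1, 5, 7} — OK.
[2] D * G = -3 * 2 = -6 — OK.
[3] gcd(11, 6) = 1, not 6 — violated.
[4] B = 11, A = -7; 11 ≥ -7 — OK.
[5] A = -7, not > -6; antecedent false, conditional vacuously true — OK.
[6] H * C = 6 * 1 = 6, not 9 — violated.
[7] B - H = 11 - 6 = 5 — OK.
[8] H = 6 = 6 (first disjunct) — OK.
[9] B^2 + A^2 = 11^2 + (-7)^2 = 121 + 49 = 170 — OK.
[10] H=6, C=1, B=11; 1 of them equals 6 — OK.
[11] C = 1 lies in [1, 3] — OK.

Constraints 3 and 6 do not hold.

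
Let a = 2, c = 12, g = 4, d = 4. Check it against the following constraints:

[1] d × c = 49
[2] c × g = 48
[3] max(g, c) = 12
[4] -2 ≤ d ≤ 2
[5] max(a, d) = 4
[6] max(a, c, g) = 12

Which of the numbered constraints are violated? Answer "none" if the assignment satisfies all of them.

Constraints 1 and 4 are violated.

[1] d × c = 4 × 12 = 48, not 49 — violated.
[2] c × g = 12 × 4 = 48 — satisfied.
[3] max(4, 12) = 12 — satisfied.
[4] d = 4 is outside [-2, 2] — violated.
[5] max(2, 4) = 4 — satisfied.
[6] max(2, 12, 4) = 12 — satisfied.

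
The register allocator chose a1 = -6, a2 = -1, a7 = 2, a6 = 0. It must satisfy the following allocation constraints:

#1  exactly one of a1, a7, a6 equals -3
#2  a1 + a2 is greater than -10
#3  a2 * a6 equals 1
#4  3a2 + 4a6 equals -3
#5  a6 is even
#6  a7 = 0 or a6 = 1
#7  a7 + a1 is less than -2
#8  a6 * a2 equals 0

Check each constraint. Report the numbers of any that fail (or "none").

The assignment fails constraints 1, 3, 6.

#1 a1=-6, a7=2, a6=0; 0 of them equal -3, not exactly one  FAIL
#2 a1 + a2 = -6 + (-1) = -7; -7 > -10  OK
#3 a2 * a6 = -1 * 0 = 0, not 1  FAIL
#4 3a2 + 4a6 = 3(-1) + 4(0) = -3  OK
#5 a6 = 0 is even  OK
#6 a7 = 2 ≠ 0 and a6 = 0 ≠ 1; both disjuncts false  FAIL
#7 a7 + a1 = 2 + (-6) = -4; -4 < -2  OK
#8 a6 * a2 = 0 * (-1) = 0  OK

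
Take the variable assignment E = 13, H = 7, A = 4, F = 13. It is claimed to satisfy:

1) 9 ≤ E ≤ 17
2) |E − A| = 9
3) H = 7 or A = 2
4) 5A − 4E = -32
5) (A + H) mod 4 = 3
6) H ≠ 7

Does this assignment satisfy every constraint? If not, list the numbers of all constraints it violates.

The assignment fails constraint 6.

1) E = 13 lies in [9, 17]  ✔
2) |13 − 4| = 9  ✔
3) H = 7 = 7 (first disjunct)  ✔
4) 5A − 4E = 5(4) − 4(13) = -32  ✔
5) A + H = 11; 11 mod 4 = 3  ✔
6) H = 7, but 7 is required to differ  ✘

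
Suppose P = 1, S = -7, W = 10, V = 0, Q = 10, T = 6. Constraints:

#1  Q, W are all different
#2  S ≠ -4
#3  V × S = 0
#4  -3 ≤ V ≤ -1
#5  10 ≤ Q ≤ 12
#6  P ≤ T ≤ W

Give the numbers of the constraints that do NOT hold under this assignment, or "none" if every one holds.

#1 Q = W = 10, not all different  fails
#2 S = -7, and -7 ≠ -4  holds
#3 V × S = 0 × (-7) = 0  holds
#4 V = 0 is outside [-3, -1]  fails
#5 Q = 10 lies in [10, 12]  holds
#6 values 1 ≤ 6 ≤ 10  holds

The assignment fails constraints 1 and 4.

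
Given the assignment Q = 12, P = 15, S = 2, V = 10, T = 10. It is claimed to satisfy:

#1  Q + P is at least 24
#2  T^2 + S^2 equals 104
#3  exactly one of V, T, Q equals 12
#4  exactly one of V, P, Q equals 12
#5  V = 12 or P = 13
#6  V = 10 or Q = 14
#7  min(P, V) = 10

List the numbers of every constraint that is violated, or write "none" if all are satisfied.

Constraint 5 does not hold.

#1 Q + P = 12 + 15 = 27; 27 ≥ 24  ✓
#2 T^2 + S^2 = 10^2 + 2^2 = 100 + 4 = 104  ✓
#3 V=10, T=10, Q=12; 1 of them equals 12  ✓
#4 V=10, P=15, Q=12; 1 of them equals 12  ✓
#5 V = 10 ≠ 12 and P = 15 ≠ 13; both disjuncts false  ✗
#6 V = 10 = 10 (first disjunct)  ✓
#7 min(15, 10) = 10  ✓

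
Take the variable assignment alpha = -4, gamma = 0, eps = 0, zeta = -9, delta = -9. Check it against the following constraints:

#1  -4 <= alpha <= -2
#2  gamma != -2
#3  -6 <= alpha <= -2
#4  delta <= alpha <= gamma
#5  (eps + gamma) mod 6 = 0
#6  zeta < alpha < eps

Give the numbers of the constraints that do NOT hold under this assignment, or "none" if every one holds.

No violations.

#1 alpha = -4 lies in [-4, -2] — OK.
#2 gamma = 0, and 0 ≠ -2 — OK.
#3 alpha = -4 lies in [-6, -2] — OK.
#4 values -9 <= -4 <= 0 — OK.
#5 eps + gamma = 0; 0 mod 6 = 0 — OK.
#6 values -9 < -4 < 0 — OK.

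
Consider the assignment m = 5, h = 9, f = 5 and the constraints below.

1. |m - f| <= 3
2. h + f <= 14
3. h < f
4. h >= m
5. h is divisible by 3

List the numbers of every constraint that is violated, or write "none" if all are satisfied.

1. |5 - 5| = 0; 0 ≤ 3 — holds.
2. h + f = 9 + 5 = 14; 14 ≤ 14 — holds.
3. h = 9, f = 5; 9 ≥ 5 (want <) — does not hold.
4. h = 9, m = 5; 9 ≥ 5 — holds.
5. 9 / 3 = 3, so 3 divides 9 — holds.

Constraint 3 does not hold.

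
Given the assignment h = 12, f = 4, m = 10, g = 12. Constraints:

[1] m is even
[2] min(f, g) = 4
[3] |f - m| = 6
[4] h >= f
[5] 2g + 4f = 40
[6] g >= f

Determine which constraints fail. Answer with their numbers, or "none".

None — every constraint holds.

[1] m = 10 is even — satisfied.
[2] min(4, 12) = 4 — satisfied.
[3] |4 - 10| = 6 — satisfied.
[4] h = 12, f = 4; 12 ≥ 4 — satisfied.
[5] 2g + 4f = 2(12) + 4(4) = 40 — satisfied.
[6] g = 12, f = 4; 12 ≥ 4 — satisfied.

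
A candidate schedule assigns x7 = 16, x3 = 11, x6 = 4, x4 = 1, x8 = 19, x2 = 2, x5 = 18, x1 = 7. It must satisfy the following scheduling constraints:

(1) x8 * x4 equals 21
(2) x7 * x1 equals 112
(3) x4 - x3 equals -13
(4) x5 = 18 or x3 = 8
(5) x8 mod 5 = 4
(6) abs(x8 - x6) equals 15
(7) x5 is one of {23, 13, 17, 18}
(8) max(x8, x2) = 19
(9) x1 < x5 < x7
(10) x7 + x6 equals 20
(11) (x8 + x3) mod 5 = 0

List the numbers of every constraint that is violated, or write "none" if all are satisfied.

No — constraints 1, 3, 9 are not satisfied.

(1) x8 * x4 = 19 * 1 = 19, not 21  ✘
(2) x7 * x1 = 16 * 7 = 112  ✔
(3) x4 - x3 = 1 - 11 = -10, not -13  ✘
(4) x5 = 18 = 18 (first disjunct)  ✔
(5) 19 mod 5 = 4  ✔
(6) abs(19 - 4) = 15  ✔
(7) x5 = 18 is in {23, 13, 17, 18}  ✔
(8) max(19, 2) = 19  ✔
(9) values 7, 18, 16; x5 = 18 is not < x7 = 16  ✘
(10) x7 + x6 = 16 + 4 = 20  ✔
(11) x8 + x3 = 30; 30 mod 5 = 0  ✔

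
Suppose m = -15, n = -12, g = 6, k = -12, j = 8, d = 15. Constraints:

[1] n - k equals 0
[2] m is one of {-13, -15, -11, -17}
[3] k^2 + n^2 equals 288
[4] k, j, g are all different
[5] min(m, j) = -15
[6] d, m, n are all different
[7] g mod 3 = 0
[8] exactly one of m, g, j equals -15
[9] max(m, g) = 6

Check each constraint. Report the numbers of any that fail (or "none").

[1] n - k = -12 - (-12) = 0  yes
[2] m = -15 is in {-13, -15, -11, -17}  yes
[3] k^2 + n^2 = (-12)^2 + (-12)^2 = 144 + 144 = 288  yes
[4] values -12, 8, 6 are pairwise distinct  yes
[5] min(-15, 8) = -15  yes
[6] values 15, -15, -12 are pairwise distinct  yes
[7] 6 mod 3 = 0  yes
[8] m=-15, g=6, j=8; 1 of them equals -15  yes
[9] max(-15, 6) = 6  yes

None — every constraint holds.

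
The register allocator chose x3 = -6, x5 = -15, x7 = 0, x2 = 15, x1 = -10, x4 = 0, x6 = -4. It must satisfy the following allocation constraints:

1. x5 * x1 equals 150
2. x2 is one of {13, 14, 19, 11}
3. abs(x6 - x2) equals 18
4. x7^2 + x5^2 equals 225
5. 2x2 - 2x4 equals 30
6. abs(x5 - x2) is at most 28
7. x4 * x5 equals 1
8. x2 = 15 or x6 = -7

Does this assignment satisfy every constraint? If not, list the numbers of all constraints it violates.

Violated: 2, 3, 6, and 7.

1. x5 * x1 = -15 * (-10) = 150  ✓
2. x2 = 15 is not in {13, 14, 19, 11}  ✗
3. abs(-4 - 15) = 19, not 18  ✗
4. x7^2 + x5^2 = 0^2 + (-15)^2 = 0 + 225 = 225  ✓
5. 2x2 - 2x4 = 2(15) - 2(0) = 30  ✓
6. abs(-15 - 15) = 30; 30 > 28, exceeds bound 28  ✗
7. x4 * x5 = 0 * (-15) = 0, not 1  ✗
8. x2 = 15 = 15 (first disjunct)  ✓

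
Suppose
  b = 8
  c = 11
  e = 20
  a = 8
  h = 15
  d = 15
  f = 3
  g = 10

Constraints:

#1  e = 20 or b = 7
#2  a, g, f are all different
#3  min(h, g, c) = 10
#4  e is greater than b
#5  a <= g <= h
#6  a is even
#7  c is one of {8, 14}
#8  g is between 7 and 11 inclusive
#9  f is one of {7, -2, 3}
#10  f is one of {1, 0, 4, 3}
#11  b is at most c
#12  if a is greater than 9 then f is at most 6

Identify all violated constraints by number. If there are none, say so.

#1 e = 20 = 20 (first disjunct) — holds.
#2 values 8, 10, 3 are pairwise distinct — holds.
#3 min(15, 10, 11) = 10 — holds.
#4 e = 20, b = 8; 20 > 8 — holds.
#5 values 8 <= 10 <= 15 — holds.
#6 a = 8 is even — holds.
#7 c = 11 is not in {8, 14} — does not hold.
#8 g = 10 lies in [7, 11] — holds.
#9 f = 3 is in {7, -2, 3} — holds.
#10 f = 3 is in {1, 0, 4, 3} — holds.
#11 b = 8, c = 11; 8 ≤ 11 — holds.
#12 a = 8, not > 9; antecedent false, conditional vacuously true — holds.

The assignment fails constraint 7.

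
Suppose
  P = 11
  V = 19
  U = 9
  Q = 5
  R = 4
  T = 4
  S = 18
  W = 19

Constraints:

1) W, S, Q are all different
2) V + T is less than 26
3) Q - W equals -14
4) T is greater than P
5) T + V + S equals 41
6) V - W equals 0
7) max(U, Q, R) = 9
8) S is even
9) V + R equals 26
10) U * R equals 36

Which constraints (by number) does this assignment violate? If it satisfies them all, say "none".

1) values 19, 18, 5 are pairwise distinct  ✓
2) V + T = 19 + 4 = 23; 23 < 26  ✓
3) Q - W = 5 - 19 = -14  ✓
4) T = 4, P = 11; 4 ≤ 11 (want >)  ✗
5) T + V + S = 4 + 19 + 18 = 41  ✓
6) V - W = 19 - 19 = 0  ✓
7) max(9, 5, 4) = 9  ✓
8) S = 18 is even  ✓
9) V + R = 19 + 4 = 23, not 26  ✗
10) U * R = 9 * 4 = 36  ✓

Constraints 4 and 9 do not hold.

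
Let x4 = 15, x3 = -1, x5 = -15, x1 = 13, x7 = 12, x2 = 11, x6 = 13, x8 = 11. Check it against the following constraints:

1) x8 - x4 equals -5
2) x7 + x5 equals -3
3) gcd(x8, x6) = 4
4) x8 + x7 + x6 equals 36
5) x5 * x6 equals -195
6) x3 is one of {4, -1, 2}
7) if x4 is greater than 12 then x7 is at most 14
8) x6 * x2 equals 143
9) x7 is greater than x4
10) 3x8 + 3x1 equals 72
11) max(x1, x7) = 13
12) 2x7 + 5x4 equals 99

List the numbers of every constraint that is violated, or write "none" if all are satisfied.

No — constraints 1, 3, 9 are not satisfied.

1) x8 - x4 = 11 - 15 = -4, not -5 — fails.
2) x7 + x5 = 12 + (-15) = -3 — holds.
3) gcd(11, 13) = 1, not 4 — fails.
4) x8 + x7 + x6 = 11 + 12 + 13 = 36 — holds.
5) x5 * x6 = -15 * 13 = -195 — holds.
6) x3 = -1 is in {4, -1, 2} — holds.
7) x4 = 15 > 12, so we need x7 ≤ 14; x7 = 12 ≤ 14 — holds.
8) x6 * x2 = 13 * 11 = 143 — holds.
9) x7 = 12, x4 = 15; 12 ≤ 15 (want >) — fails.
10) 3x8 + 3x1 = 3(11) + 3(13) = 72 — holds.
11) max(13, 12) = 13 — holds.
12) 2x7 + 5x4 = 2(12) + 5(15) = 99 — holds.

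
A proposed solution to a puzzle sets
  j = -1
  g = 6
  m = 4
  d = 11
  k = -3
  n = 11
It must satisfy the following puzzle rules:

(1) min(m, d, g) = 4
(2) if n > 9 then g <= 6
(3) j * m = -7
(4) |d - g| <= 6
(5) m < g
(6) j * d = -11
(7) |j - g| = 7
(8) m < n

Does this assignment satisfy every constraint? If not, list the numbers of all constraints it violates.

(1) min(4, 11, 6) = 4 — holds.
(2) n = 11 > 9, so we need g ≤ 6; g = 6 ≤ 6 — holds.
(3) j * m = -1 * 4 = -4, not -7 — does not hold.
(4) |11 - 6| = 5; 5 ≤ 6 — holds.
(5) m = 4, g = 6; 4 < 6 — holds.
(6) j * d = -1 * 11 = -11 — holds.
(7) |-1 - 6| = 7 — holds.
(8) m = 4, n = 11; 4 < 11 — holds.

Constraint 3 is violated.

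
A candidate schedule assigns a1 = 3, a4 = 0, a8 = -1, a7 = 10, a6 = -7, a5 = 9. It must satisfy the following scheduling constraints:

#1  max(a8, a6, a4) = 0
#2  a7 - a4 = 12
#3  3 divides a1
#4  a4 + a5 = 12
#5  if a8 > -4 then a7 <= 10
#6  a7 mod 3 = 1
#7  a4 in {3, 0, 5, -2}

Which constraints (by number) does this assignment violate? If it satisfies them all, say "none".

No — constraints 2, 4 are not satisfied.

#1 max(-1, -7, 0) = 0 — holds.
#2 a7 - a4 = 10 - 0 = 10, not 12 — fails.
#3 3 / 3 = 1, so 3 divides 3 — holds.
#4 a4 + a5 = 0 + 9 = 9, not 12 — fails.
#5 a8 = -1 > -4, so we need a7 ≤ 10; a7 = 10 ≤ 10 — holds.
#6 10 mod 3 = 1 — holds.
#7 a4 = 0 is in {3, 0, 5, -2} — holds.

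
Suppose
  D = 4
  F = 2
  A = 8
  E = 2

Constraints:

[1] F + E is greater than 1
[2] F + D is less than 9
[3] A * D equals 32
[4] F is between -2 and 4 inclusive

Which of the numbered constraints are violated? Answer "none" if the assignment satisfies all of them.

All constraints are satisfied.

[1] F + E = 2 + 2 = 4; 4 > 1  yes
[2] F + D = 2 + 4 = 6; 6 < 9  yes
[3] A * D = 8 * 4 = 32  yes
[4] F = 2 lies in [-2, 4]  yes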